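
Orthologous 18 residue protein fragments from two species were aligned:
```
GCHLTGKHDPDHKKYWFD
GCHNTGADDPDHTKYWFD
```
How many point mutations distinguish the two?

Mismatches (1-based): position 4: L→N; position 7: K→A; position 8: H→D; position 13: K→T.

4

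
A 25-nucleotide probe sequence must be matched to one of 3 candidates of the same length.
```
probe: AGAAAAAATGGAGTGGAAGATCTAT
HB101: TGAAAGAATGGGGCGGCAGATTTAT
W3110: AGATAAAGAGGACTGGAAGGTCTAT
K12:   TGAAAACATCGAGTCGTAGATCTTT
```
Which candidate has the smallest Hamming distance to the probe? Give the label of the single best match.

W3110

Hamming distances to probe — HB101: 6; W3110: 5; K12: 6.
Smallest is W3110 with 5 mismatches.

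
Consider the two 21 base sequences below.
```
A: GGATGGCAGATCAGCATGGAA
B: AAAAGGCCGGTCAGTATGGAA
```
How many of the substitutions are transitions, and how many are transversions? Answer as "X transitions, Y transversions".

4 transitions, 2 transversions

Mismatches (1-based):
base 1: G→A (purine→purine, transition)
base 2: G→A (purine→purine, transition)
base 4: T→A (pyrimidine→purine, transversion)
base 8: A→C (purine→pyrimidine, transversion)
base 10: A→G (purine→purine, transition)
base 15: C→T (pyrimidine→pyrimidine, transition)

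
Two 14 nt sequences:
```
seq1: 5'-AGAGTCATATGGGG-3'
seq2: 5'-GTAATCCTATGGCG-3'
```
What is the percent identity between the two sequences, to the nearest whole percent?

64%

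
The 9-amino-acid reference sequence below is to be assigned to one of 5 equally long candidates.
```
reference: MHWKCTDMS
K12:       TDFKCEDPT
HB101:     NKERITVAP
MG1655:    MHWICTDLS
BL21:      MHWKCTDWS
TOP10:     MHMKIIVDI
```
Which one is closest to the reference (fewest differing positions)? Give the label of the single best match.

BL21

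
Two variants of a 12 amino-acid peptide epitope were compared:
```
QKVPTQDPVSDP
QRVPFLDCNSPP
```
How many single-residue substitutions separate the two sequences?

The sequences differ at residues 2, 5, 6, 8, 9, 11 (1-based) — 6 in total.

6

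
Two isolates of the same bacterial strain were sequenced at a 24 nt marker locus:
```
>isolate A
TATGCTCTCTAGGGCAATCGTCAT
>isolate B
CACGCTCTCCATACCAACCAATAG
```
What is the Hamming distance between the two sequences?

Comparing position by position, 11 bases differ: 1 (T/C), 3 (T/C), 10 (T/C), 12 (G/T), 13 (G/A), 14 (G/C), 18 (T/C), 20 (G/A), 21 (T/A), 22 (C/T), 24 (T/G).

11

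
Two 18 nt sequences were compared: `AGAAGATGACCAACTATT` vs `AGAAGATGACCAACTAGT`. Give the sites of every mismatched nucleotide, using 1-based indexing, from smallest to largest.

Differences at site 17 (T→G).

17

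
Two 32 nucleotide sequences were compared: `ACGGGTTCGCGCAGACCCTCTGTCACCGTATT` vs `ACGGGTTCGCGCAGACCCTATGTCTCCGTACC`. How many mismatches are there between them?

4

The sequences differ at bases 20, 25, 31, 32 (1-based) — 4 in total.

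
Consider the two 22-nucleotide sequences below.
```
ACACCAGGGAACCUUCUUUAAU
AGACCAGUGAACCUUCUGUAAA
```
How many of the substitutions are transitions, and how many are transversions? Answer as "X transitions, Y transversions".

0 transitions, 4 transversions

Mismatches (1-based):
base 2: C→G (pyrimidine→purine, transversion)
base 8: G→U (purine→pyrimidine, transversion)
base 18: U→G (pyrimidine→purine, transversion)
base 22: U→A (pyrimidine→purine, transversion)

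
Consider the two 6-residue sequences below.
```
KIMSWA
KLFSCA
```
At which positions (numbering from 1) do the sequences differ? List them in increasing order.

2, 3, 5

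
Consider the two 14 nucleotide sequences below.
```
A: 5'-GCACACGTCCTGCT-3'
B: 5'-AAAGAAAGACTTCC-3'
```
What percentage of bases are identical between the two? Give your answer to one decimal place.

Mismatches at positions 1, 2, 4, 6, 7, 8, 9, 12, 14 (1-based): 9 of 14.
Identical positions: 5/14 = 35.71% → 35.7%.

35.7%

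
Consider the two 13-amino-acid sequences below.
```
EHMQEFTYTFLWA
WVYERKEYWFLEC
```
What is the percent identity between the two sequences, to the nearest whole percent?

Mismatches at positions 1, 2, 3, 4, 5, 6, 7, 9, 12, 13 (1-based): 10 of 13.
Identical positions: 3/13 = 23.08% → 23%.

23%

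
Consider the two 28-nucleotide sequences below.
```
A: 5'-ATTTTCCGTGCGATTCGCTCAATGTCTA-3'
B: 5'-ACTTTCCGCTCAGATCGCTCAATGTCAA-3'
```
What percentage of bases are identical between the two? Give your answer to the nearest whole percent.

75%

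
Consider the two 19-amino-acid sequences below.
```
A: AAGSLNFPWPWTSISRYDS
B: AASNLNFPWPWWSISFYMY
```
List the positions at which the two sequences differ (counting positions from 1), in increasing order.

3, 4, 12, 16, 18, 19

Scanning 1-based: 3: G/S; 4: S/N; 12: T/W; 16: R/F; 18: D/M; 19: S/Y.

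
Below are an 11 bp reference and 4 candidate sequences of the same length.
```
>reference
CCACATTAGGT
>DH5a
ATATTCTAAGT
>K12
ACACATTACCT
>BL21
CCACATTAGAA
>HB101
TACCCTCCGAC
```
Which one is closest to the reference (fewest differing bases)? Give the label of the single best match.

BL21

DH5a differs at 6 bases; K12 differs at 3 bases; BL21 differs at 2 bases; HB101 differs at 8 bases. The closest is BL21.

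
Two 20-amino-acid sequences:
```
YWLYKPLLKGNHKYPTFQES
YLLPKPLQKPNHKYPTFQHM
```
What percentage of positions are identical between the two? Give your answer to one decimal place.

6 positions differ (2, 4, 8, 10, 19, 20), so 14 of 20 match: 14/20 = 70%.

70.0%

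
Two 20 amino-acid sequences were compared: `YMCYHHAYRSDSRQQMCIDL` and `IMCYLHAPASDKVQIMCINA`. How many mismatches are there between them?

Comparing position by position, 9 positions differ: 1 (Y/I), 5 (H/L), 8 (Y/P), 9 (R/A), 12 (S/K), 13 (R/V), 15 (Q/I), 19 (D/N), 20 (L/A).

9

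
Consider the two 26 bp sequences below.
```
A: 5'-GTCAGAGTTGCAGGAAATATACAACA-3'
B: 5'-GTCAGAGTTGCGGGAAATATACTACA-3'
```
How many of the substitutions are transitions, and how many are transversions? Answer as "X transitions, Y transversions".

1 transition, 1 transversion

Transitions (purine↔purine or pyrimidine↔pyrimidine): 12 A→G.
Transversions (purine↔pyrimidine): 23 A→T.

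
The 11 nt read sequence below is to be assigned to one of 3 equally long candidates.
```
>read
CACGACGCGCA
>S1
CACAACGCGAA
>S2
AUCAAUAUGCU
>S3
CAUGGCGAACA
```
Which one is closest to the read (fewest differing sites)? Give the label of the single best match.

S1

S1 differs at 2 sites; S2 differs at 7 sites; S3 differs at 4 sites. The closest is S1.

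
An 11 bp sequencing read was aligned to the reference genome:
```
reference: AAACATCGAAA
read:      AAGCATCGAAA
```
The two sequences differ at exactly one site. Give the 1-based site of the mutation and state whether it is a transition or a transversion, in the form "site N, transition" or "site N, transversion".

site 3, transition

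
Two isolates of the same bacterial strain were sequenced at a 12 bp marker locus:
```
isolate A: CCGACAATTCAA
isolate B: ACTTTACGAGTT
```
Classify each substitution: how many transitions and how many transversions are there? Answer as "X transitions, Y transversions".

1 transition, 9 transversions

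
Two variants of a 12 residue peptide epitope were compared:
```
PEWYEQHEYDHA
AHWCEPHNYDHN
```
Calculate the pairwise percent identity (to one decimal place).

6 positions differ (1, 2, 4, 6, 8, 12), so 6 of 12 match: 6/12 = 50%.

50.0%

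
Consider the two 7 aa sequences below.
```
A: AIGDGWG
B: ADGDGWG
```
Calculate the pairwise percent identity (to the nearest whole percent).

1 position differs (2), so 6 of 7 match: 6/7 = 85.71%.

86%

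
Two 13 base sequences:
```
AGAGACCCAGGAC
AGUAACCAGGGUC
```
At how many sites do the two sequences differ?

5

Comparing position by position, 5 sites differ: 3 (A/U), 4 (G/A), 8 (C/A), 9 (A/G), 12 (A/U).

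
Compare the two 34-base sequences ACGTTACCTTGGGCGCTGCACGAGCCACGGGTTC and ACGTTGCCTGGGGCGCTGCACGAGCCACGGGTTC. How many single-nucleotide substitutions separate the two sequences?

2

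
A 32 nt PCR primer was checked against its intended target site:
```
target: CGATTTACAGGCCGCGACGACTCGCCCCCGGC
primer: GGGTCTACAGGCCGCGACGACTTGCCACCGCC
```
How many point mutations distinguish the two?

6

Mismatches (1-based): position 1: C→G; position 3: A→G; position 5: T→C; position 23: C→T; position 27: C→A; position 31: G→C.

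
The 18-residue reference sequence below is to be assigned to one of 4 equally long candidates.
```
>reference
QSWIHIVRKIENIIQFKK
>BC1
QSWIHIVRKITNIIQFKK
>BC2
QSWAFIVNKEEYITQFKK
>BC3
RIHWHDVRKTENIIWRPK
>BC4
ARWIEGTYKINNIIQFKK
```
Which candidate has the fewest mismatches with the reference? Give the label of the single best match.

BC1

Hamming distances to reference — BC1: 1; BC2: 6; BC3: 9; BC4: 7.
Smallest is BC1 with 1 mismatch.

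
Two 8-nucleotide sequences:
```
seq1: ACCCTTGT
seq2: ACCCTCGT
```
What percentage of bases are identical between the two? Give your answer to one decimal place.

87.5%

Mismatch at position 6 (1-based): 1 of 8.
Identical positions: 7/8 = 87.5% → 87.5%.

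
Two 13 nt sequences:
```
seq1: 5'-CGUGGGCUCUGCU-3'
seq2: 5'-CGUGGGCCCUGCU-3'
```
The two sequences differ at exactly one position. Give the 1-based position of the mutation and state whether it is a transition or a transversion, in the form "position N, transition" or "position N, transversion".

position 8, transition

The sequences differ only at position 8: U→C (pyrimidine→pyrimidine), a transition.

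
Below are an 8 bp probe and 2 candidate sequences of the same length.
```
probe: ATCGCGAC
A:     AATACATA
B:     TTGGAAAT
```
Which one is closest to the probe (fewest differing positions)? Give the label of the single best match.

Hamming distances to probe — A: 6; B: 5.
Smallest is B with 5 mismatches.

B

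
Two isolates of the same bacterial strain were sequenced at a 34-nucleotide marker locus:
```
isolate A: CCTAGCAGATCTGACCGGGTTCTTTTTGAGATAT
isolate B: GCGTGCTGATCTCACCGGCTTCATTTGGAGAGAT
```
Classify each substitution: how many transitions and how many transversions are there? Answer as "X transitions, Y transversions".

0 transitions, 9 transversions

Mismatches (1-based):
position 1: C→G (pyrimidine→purine, transversion)
position 3: T→G (pyrimidine→purine, transversion)
position 4: A→T (purine→pyrimidine, transversion)
position 7: A→T (purine→pyrimidine, transversion)
position 13: G→C (purine→pyrimidine, transversion)
position 19: G→C (purine→pyrimidine, transversion)
position 23: T→A (pyrimidine→purine, transversion)
position 27: T→G (pyrimidine→purine, transversion)
position 32: T→G (pyrimidine→purine, transversion)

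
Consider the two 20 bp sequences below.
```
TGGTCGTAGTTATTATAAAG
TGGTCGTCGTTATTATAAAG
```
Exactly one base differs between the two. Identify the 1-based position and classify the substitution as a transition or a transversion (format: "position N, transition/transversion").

Position 8 changes A→C. A is a purine and C is a pyrimidine, so this is a transversion.

position 8, transversion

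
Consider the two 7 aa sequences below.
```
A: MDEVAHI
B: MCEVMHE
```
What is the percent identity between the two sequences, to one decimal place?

57.1%

Mismatches at positions 2, 5, 7 (1-based): 3 of 7.
Identical positions: 4/7 = 57.14% → 57.1%.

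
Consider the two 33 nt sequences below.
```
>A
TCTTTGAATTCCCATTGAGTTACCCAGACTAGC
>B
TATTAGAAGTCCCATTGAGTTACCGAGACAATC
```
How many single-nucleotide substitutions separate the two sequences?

Mismatches (1-based): site 2: C→A; site 5: T→A; site 9: T→G; site 25: C→G; site 30: T→A; site 32: G→T.

6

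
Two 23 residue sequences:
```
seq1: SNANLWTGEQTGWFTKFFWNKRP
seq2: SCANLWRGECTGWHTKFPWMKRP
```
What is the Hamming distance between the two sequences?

6

Mismatches (1-based): position 2: N→C; position 7: T→R; position 10: Q→C; position 14: F→H; position 18: F→P; position 20: N→M.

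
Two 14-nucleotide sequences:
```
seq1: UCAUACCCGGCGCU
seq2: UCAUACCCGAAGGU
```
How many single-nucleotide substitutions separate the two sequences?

Mismatches (1-based): base 10: G→A; base 11: C→A; base 13: C→G.

3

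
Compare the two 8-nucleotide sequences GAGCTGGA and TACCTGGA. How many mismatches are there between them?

2

The sequences differ at positions 1, 3 (1-based) — 2 in total.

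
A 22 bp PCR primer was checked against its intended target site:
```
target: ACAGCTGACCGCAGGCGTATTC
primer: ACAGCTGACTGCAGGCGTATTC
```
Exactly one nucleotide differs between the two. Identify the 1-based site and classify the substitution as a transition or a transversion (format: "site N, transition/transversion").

site 10, transition

Site 10 changes C→T. C is a pyrimidine and T is a pyrimidine, so this is a transition.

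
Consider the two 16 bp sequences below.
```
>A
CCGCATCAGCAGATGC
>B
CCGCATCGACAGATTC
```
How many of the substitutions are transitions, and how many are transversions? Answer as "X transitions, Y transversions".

Mismatches (1-based):
position 8: A→G (purine→purine, transition)
position 9: G→A (purine→purine, transition)
position 15: G→T (purine→pyrimidine, transversion)

2 transitions, 1 transversion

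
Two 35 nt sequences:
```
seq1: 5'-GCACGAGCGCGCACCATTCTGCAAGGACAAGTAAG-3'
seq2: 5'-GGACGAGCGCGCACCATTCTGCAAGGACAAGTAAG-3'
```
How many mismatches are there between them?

1

The sequences differ at bases 2 (1-based) — 1 in total.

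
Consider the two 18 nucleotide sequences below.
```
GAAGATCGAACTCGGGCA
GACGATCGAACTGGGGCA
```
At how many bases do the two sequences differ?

Comparing position by position, 2 bases differ: 3 (A/C), 13 (C/G).

2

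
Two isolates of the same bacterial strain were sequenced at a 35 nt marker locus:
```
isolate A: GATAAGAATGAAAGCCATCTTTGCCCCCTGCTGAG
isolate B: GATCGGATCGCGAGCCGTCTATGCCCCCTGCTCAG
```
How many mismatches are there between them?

9

The sequences differ at bases 4, 5, 8, 9, 11, 12, 17, 21, 33 (1-based) — 9 in total.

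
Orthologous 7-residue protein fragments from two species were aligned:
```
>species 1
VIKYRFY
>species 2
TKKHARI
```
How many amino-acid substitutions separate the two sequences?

Mismatches (1-based): position 1: V→T; position 2: I→K; position 4: Y→H; position 5: R→A; position 6: F→R; position 7: Y→I.

6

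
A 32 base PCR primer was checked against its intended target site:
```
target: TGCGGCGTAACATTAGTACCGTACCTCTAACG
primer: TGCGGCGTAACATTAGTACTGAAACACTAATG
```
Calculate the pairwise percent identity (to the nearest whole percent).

84%

5 positions differ (20, 22, 24, 26, 31), so 27 of 32 match: 27/32 = 84.38%.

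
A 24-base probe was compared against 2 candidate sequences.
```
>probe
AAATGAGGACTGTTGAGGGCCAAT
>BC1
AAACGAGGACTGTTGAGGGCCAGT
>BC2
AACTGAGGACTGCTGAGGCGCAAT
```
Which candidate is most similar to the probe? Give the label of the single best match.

BC1

Hamming distances to probe — BC1: 2; BC2: 4.
Smallest is BC1 with 2 mismatches.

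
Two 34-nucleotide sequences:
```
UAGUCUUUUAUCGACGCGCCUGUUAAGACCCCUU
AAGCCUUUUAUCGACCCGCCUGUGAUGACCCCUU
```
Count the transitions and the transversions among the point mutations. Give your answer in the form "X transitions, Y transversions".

1 transition, 4 transversions

Mismatches (1-based):
base 1: U→A (pyrimidine→purine, transversion)
base 4: U→C (pyrimidine→pyrimidine, transition)
base 16: G→C (purine→pyrimidine, transversion)
base 24: U→G (pyrimidine→purine, transversion)
base 26: A→U (purine→pyrimidine, transversion)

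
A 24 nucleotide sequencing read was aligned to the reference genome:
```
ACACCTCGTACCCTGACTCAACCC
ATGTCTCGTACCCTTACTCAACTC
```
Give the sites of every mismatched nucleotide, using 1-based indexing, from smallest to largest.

Scanning 1-based: 2: C/T; 3: A/G; 4: C/T; 15: G/T; 23: C/T.

2, 3, 4, 15, 23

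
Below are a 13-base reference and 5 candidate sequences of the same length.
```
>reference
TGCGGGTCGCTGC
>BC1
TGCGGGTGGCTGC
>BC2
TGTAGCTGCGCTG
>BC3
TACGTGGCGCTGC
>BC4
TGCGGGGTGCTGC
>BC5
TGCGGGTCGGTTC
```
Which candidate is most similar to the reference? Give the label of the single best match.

BC1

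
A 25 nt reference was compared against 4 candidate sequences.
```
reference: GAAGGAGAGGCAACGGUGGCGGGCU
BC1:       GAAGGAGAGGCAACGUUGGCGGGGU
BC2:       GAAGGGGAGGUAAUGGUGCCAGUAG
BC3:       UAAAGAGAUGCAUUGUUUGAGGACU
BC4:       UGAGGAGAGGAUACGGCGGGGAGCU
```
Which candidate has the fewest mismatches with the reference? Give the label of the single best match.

BC1

BC1 differs at 2 positions; BC2 differs at 8 positions; BC3 differs at 9 positions; BC4 differs at 7 positions. The closest is BC1.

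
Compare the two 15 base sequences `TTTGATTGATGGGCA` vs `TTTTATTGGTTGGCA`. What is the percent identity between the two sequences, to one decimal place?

3 positions differ (4, 9, 11), so 12 of 15 match: 12/15 = 80%.

80.0%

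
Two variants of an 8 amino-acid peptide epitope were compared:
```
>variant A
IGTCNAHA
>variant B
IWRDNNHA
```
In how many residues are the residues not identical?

The sequences differ at residues 2, 3, 4, 6 (1-based) — 4 in total.

4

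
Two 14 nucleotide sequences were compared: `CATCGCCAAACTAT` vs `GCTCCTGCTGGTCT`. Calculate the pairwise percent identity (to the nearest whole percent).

Mismatches at positions 1, 2, 5, 6, 7, 8, 9, 10, 11, 13 (1-based): 10 of 14.
Identical positions: 4/14 = 28.57% → 29%.

29%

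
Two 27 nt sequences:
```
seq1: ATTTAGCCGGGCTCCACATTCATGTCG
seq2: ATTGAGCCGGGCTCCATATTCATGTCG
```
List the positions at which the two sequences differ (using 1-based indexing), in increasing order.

4, 17

Scanning 1-based: 4: T/G; 17: C/T.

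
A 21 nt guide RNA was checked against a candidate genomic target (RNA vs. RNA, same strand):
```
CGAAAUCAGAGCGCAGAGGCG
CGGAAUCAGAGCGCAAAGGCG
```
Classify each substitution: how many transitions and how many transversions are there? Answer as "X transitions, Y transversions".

Mismatches (1-based):
site 3: A→G (purine→purine, transition)
site 16: G→A (purine→purine, transition)

2 transitions, 0 transversions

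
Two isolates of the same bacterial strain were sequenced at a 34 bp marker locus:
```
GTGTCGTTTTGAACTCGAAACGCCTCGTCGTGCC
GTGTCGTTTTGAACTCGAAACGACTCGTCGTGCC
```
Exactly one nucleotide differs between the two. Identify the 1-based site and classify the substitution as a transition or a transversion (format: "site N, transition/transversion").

Site 23 changes C→A. C is a pyrimidine and A is a purine, so this is a transversion.

site 23, transversion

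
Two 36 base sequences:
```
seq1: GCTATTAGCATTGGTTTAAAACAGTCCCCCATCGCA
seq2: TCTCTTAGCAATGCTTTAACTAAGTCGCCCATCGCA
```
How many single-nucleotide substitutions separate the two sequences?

Comparing position by position, 8 sites differ: 1 (G/T), 4 (A/C), 11 (T/A), 14 (G/C), 20 (A/C), 21 (A/T), 22 (C/A), 27 (C/G).

8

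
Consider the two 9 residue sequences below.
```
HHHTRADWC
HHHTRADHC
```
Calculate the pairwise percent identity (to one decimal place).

88.9%

1 position differs (8), so 8 of 9 match: 8/9 = 88.89%.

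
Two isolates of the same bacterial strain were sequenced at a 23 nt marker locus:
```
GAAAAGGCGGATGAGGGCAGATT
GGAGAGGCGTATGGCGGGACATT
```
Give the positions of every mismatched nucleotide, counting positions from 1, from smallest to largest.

Differences at position 2 (A→G), position 4 (A→G), position 10 (G→T), position 14 (A→G), position 15 (G→C), position 18 (C→G), position 20 (G→C).

2, 4, 10, 14, 15, 18, 20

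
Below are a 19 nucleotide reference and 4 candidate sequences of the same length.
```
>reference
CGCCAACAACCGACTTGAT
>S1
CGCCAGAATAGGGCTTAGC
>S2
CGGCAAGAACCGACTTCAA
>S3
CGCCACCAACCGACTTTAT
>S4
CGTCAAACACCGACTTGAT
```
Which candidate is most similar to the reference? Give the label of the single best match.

S1 differs at 9 sites; S2 differs at 4 sites; S3 differs at 2 sites; S4 differs at 3 sites. The closest is S3.

S3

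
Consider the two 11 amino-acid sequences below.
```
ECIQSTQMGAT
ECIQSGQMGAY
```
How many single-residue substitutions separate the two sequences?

2

The sequences differ at residues 6, 11 (1-based) — 2 in total.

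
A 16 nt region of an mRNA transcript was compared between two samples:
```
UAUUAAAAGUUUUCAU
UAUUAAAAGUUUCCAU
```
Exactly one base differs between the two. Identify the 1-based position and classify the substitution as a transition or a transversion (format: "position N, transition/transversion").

Position 13 changes U→C. U is a pyrimidine and C is a pyrimidine, so this is a transition.

position 13, transition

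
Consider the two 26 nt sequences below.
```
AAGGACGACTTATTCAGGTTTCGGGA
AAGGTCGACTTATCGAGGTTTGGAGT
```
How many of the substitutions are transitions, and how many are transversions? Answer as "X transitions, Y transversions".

2 transitions, 4 transversions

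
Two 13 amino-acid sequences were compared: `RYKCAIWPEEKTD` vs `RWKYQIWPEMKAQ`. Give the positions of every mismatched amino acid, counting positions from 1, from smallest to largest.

2, 4, 5, 10, 12, 13

Differences at position 2 (Y→W), position 4 (C→Y), position 5 (A→Q), position 10 (E→M), position 12 (T→A), position 13 (D→Q).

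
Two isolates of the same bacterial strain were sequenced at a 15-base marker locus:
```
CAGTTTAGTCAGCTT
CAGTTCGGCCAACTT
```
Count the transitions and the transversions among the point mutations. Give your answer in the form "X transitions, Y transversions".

4 transitions, 0 transversions

Transitions (purine↔purine or pyrimidine↔pyrimidine): 6 T→C, 7 A→G, 9 T→C, 12 G→A.
Transversions (purine↔pyrimidine): none.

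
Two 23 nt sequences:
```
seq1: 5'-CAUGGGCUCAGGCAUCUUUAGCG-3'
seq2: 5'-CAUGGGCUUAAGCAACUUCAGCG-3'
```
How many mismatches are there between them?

4

Mismatches (1-based): position 9: C→U; position 11: G→A; position 15: U→A; position 19: U→C.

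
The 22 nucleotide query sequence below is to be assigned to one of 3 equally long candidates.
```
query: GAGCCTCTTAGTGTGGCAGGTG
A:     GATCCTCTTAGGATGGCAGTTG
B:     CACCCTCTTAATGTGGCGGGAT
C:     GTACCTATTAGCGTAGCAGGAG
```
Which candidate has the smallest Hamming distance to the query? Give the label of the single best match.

A differs at 4 bases; B differs at 6 bases; C differs at 6 bases. The closest is A.

A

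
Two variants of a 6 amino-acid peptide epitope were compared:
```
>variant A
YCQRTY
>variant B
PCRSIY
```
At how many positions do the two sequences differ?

The sequences differ at positions 1, 3, 4, 5 (1-based) — 4 in total.

4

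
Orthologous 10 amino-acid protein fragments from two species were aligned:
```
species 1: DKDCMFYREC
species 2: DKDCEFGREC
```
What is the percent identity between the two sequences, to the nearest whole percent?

80%

Mismatches at positions 5, 7 (1-based): 2 of 10.
Identical positions: 8/10 = 80% → 80%.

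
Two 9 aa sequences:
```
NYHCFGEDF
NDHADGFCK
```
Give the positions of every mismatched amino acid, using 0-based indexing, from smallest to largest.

Scanning 0-based: 1: Y/D; 3: C/A; 4: F/D; 6: E/F; 7: D/C; 8: F/K.

1, 3, 4, 6, 7, 8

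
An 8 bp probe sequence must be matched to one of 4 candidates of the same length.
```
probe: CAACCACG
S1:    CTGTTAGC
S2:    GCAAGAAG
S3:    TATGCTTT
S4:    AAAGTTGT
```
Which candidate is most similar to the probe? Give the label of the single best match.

S2

S1 differs at 6 bases; S2 differs at 5 bases; S3 differs at 6 bases; S4 differs at 6 bases. The closest is S2.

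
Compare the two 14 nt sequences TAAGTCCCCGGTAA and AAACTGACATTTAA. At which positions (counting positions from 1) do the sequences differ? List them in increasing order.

1, 4, 6, 7, 9, 10, 11

Scanning 1-based: 1: T/A; 4: G/C; 6: C/G; 7: C/A; 9: C/A; 10: G/T; 11: G/T.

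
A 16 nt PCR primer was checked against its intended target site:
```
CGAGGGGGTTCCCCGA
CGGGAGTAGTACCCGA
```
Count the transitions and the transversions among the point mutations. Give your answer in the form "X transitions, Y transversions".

Mismatches (1-based):
position 3: A→G (purine→purine, transition)
position 5: G→A (purine→purine, transition)
position 7: G→T (purine→pyrimidine, transversion)
position 8: G→A (purine→purine, transition)
position 9: T→G (pyrimidine→purine, transversion)
position 11: C→A (pyrimidine→purine, transversion)

3 transitions, 3 transversions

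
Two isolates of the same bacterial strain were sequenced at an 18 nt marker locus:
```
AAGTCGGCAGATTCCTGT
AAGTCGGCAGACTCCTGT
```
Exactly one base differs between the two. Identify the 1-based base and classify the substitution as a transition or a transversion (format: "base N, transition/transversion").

base 12, transition

Base 12 changes T→C. T is a pyrimidine and C is a pyrimidine, so this is a transition.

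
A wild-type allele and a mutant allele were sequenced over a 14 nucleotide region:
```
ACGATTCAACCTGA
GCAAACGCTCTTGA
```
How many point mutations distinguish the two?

8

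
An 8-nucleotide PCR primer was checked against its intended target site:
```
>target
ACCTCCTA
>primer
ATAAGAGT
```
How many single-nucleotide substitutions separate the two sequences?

7

Mismatches (1-based): base 2: C→T; base 3: C→A; base 4: T→A; base 5: C→G; base 6: C→A; base 7: T→G; base 8: A→T.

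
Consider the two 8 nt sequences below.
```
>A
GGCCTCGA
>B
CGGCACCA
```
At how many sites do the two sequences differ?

Mismatches (1-based): site 1: G→C; site 3: C→G; site 5: T→A; site 7: G→C.

4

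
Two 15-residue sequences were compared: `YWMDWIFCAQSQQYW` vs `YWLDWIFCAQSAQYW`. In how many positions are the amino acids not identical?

Comparing position by position, 2 positions differ: 3 (M/L), 12 (Q/A).

2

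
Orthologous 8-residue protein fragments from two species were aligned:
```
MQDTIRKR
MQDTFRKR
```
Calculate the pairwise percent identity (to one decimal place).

Mismatch at position 5 (1-based): 1 of 8.
Identical positions: 7/8 = 87.5% → 87.5%.

87.5%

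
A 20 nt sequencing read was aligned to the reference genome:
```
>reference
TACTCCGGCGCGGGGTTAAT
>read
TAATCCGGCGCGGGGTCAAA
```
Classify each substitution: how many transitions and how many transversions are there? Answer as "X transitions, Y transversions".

1 transition, 2 transversions

Mismatches (1-based):
site 3: C→A (pyrimidine→purine, transversion)
site 17: T→C (pyrimidine→pyrimidine, transition)
site 20: T→A (pyrimidine→purine, transversion)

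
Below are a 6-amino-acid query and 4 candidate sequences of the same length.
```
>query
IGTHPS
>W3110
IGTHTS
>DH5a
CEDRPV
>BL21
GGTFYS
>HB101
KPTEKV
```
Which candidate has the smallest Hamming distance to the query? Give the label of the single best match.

W3110 differs at 1 position; DH5a differs at 5 positions; BL21 differs at 3 positions; HB101 differs at 5 positions. The closest is W3110.

W3110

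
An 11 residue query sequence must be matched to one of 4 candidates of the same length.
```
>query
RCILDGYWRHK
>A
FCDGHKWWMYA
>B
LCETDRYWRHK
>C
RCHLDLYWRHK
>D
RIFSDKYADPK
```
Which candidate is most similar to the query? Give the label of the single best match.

A differs at 9 residues; B differs at 4 residues; C differs at 2 residues; D differs at 7 residues. The closest is C.

C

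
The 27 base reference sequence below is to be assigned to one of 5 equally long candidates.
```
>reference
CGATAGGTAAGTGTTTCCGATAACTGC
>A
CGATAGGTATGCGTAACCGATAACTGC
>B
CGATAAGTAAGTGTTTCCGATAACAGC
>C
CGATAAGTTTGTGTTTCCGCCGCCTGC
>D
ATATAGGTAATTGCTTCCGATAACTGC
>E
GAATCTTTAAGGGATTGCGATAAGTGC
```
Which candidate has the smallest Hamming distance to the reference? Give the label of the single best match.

B

A differs at 4 sites; B differs at 2 sites; C differs at 7 sites; D differs at 4 sites; E differs at 9 sites. The closest is B.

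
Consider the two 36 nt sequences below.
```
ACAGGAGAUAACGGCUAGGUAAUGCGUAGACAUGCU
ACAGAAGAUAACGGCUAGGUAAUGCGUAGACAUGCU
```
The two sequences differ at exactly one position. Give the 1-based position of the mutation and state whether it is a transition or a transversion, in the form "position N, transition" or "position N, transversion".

position 5, transition

The sequences differ only at position 5: G→A (purine→purine), a transition.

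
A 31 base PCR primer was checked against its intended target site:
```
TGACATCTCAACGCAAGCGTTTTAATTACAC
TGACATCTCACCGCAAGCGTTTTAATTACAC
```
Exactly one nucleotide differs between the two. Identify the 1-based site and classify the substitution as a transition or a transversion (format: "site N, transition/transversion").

Site 11 changes A→C. A is a purine and C is a pyrimidine, so this is a transversion.

site 11, transversion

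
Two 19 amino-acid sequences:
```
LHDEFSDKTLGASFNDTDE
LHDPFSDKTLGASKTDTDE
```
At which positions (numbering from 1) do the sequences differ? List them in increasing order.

4, 14, 15

Differences at position 4 (E→P), position 14 (F→K), position 15 (N→T).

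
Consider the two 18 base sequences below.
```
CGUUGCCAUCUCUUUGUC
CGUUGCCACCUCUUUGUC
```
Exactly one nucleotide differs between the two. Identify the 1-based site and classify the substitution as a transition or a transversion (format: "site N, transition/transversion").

site 9, transition

Site 9 changes U→C. U is a pyrimidine and C is a pyrimidine, so this is a transition.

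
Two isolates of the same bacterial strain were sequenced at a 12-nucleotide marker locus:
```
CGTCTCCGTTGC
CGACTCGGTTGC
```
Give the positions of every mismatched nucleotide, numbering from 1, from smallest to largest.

3, 7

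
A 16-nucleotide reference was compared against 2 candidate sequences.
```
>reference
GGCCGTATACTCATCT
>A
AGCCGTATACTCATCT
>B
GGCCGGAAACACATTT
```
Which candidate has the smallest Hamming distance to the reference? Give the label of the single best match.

A differs at 1 position; B differs at 4 positions. The closest is A.

A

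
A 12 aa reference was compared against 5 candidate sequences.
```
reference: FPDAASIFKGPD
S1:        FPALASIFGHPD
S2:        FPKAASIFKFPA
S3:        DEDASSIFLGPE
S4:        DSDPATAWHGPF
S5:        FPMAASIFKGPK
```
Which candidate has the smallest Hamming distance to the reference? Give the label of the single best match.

S5

Hamming distances to reference — S1: 4; S2: 3; S3: 5; S4: 8; S5: 2.
Smallest is S5 with 2 mismatches.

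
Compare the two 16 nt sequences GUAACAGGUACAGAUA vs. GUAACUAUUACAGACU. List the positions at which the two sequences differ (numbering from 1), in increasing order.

6, 7, 8, 15, 16

Differences at position 6 (A→U), position 7 (G→A), position 8 (G→U), position 15 (U→C), position 16 (A→U).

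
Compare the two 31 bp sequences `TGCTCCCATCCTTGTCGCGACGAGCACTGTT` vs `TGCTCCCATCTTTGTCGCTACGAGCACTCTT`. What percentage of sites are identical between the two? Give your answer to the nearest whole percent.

Mismatches at positions 11, 19, 29 (1-based): 3 of 31.
Identical positions: 28/31 = 90.32% → 90%.

90%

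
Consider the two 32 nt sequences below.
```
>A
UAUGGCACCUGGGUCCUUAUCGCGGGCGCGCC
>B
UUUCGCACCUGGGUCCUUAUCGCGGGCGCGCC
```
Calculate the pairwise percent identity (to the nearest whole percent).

Mismatches at positions 2, 4 (1-based): 2 of 32.
Identical positions: 30/32 = 93.75% → 94%.

94%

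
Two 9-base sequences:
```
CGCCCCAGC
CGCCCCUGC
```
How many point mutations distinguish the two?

The sequences differ at sites 7 (1-based) — 1 in total.

1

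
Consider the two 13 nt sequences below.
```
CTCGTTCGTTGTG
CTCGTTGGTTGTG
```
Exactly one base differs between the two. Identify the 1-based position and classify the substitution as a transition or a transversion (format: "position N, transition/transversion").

Position 7 changes C→G. C is a pyrimidine and G is a purine, so this is a transversion.

position 7, transversion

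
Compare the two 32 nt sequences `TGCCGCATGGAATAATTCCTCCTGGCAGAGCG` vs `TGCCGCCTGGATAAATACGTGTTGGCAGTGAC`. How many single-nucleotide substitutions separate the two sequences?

10

Comparing position by position, 10 sites differ: 7 (A/C), 12 (A/T), 13 (T/A), 17 (T/A), 19 (C/G), 21 (C/G), 22 (C/T), 29 (A/T), 31 (C/A), 32 (G/C).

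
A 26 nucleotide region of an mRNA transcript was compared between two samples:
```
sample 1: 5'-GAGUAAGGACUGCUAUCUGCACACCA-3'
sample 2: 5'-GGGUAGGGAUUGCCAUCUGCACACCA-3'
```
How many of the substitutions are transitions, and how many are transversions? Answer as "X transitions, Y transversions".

4 transitions, 0 transversions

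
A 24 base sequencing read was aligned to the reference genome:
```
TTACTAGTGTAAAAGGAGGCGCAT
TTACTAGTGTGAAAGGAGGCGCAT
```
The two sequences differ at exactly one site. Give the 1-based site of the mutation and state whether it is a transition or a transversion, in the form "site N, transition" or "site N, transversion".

site 11, transition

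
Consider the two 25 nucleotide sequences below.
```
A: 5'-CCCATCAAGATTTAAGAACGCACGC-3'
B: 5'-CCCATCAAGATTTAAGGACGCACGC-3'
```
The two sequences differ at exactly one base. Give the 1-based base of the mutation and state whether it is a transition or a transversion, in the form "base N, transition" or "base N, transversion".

Base 17 changes A→G. A is a purine and G is a purine, so this is a transition.

base 17, transition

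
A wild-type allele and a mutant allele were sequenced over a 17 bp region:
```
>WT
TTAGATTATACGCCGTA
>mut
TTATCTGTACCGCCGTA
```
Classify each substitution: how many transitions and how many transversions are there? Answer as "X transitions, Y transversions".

Transitions (purine↔purine or pyrimidine↔pyrimidine): none.
Transversions (purine↔pyrimidine): 4 G→T, 5 A→C, 7 T→G, 8 A→T, 9 T→A, 10 A→C.

0 transitions, 6 transversions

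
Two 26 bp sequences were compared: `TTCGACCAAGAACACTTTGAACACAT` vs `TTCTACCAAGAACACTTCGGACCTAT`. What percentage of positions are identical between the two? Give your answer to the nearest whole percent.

5 positions differ (4, 18, 20, 23, 24), so 21 of 26 match: 21/26 = 80.77%.

81%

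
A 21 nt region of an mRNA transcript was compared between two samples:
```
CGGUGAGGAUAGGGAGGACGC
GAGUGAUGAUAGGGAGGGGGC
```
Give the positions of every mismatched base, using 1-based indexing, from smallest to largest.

1, 2, 7, 18, 19

Differences at position 1 (C→G), position 2 (G→A), position 7 (G→U), position 18 (A→G), position 19 (C→G).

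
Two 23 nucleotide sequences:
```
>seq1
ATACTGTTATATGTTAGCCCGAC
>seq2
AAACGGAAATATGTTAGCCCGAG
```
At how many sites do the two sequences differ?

Comparing position by position, 5 sites differ: 2 (T/A), 5 (T/G), 7 (T/A), 8 (T/A), 23 (C/G).

5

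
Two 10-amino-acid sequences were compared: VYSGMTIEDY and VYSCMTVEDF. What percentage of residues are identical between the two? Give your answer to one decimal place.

70.0%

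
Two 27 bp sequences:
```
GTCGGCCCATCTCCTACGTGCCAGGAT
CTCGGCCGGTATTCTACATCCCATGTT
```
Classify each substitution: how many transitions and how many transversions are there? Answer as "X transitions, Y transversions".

3 transitions, 6 transversions

Transitions (purine↔purine or pyrimidine↔pyrimidine): 9 A→G, 13 C→T, 18 G→A.
Transversions (purine↔pyrimidine): 1 G→C, 8 C→G, 11 C→A, 20 G→C, 24 G→T, 26 A→T.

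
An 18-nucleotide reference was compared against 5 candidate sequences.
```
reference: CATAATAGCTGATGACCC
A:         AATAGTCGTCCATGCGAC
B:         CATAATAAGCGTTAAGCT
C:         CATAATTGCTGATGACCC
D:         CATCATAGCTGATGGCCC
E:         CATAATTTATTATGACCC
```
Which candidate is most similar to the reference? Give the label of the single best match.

A differs at 9 bases; B differs at 7 bases; C differs at 1 base; D differs at 2 bases; E differs at 4 bases. The closest is C.

C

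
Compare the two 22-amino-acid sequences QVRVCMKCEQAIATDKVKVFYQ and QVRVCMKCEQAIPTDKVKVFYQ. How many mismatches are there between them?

Mismatches (1-based): residue 13: A→P.

1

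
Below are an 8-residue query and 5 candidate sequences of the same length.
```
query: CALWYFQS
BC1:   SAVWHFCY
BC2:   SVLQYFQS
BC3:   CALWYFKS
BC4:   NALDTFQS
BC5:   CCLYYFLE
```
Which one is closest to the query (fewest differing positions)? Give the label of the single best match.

BC3

BC1 differs at 5 positions; BC2 differs at 3 positions; BC3 differs at 1 position; BC4 differs at 3 positions; BC5 differs at 4 positions. The closest is BC3.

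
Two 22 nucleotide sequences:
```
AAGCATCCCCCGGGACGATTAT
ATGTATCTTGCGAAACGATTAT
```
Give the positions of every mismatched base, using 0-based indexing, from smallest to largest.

1, 3, 7, 8, 9, 12, 13

Differences at position 1 (A→T), position 3 (C→T), position 7 (C→T), position 8 (C→T), position 9 (C→G), position 12 (G→A), position 13 (G→A).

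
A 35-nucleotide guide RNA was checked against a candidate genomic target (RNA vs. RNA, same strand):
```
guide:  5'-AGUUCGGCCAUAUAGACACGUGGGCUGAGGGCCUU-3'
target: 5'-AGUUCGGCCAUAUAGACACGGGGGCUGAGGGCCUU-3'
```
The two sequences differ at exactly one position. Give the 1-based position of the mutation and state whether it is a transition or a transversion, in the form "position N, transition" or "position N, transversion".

position 21, transversion

Position 21 changes U→G. U is a pyrimidine and G is a purine, so this is a transversion.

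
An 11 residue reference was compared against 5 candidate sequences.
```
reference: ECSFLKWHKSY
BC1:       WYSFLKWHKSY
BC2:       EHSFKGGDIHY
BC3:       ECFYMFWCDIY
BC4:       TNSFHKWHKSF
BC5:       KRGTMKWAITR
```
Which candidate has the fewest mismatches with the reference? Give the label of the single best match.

BC1

BC1 differs at 2 positions; BC2 differs at 7 positions; BC3 differs at 7 positions; BC4 differs at 4 positions; BC5 differs at 9 positions. The closest is BC1.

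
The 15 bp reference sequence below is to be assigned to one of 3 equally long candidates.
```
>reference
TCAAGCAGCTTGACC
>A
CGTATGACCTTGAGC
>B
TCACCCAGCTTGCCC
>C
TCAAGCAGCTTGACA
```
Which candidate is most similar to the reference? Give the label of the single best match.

C

Hamming distances to reference — A: 7; B: 3; C: 1.
Smallest is C with 1 mismatch.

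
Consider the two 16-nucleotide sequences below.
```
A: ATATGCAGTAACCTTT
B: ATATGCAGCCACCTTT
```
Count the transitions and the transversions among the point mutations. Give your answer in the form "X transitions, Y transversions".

1 transition, 1 transversion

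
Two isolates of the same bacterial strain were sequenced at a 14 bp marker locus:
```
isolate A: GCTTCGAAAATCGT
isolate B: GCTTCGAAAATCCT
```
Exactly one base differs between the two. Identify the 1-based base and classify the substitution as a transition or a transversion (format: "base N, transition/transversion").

base 13, transversion

Base 13 changes G→C. G is a purine and C is a pyrimidine, so this is a transversion.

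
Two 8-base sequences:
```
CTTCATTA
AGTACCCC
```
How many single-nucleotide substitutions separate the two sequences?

7

Mismatches (1-based): site 1: C→A; site 2: T→G; site 4: C→A; site 5: A→C; site 6: T→C; site 7: T→C; site 8: A→C.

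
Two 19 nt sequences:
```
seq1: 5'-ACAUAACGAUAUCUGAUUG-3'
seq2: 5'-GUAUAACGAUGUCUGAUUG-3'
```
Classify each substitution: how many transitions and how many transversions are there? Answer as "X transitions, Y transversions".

Transitions (purine↔purine or pyrimidine↔pyrimidine): 1 A→G, 2 C→U, 11 A→G.
Transversions (purine↔pyrimidine): none.

3 transitions, 0 transversions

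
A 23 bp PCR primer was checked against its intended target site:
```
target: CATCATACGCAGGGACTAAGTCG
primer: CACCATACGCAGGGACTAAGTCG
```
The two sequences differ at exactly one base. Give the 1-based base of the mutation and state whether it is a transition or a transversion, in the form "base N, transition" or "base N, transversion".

base 3, transition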